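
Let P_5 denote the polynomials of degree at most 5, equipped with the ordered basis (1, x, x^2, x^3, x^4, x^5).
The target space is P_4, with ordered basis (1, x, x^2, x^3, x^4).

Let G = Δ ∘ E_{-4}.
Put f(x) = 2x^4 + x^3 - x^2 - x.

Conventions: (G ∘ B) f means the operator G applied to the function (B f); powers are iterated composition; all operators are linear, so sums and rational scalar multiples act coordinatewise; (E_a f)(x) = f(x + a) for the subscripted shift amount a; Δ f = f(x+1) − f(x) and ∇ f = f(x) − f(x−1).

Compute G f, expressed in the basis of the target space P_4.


E_{-4} f = 2x^4 - 31x^3 + 179x^2 - 457x + 436
Δ E_{-4} f = 8x^3 - 81x^2 + 273x - 307

the result is g(x) = 8x^3 - 81x^2 + 273x - 307


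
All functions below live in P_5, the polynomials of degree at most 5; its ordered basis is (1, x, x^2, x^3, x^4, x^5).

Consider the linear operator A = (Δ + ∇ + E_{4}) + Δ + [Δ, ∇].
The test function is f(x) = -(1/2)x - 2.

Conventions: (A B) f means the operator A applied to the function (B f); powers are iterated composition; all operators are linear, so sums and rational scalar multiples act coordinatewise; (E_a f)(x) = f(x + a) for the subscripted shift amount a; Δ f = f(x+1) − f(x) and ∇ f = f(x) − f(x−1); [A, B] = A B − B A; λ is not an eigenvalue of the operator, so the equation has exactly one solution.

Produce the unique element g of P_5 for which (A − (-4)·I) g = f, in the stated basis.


g(x) = -(1/10)x - 13/50

write g with unknown coordinates in the stated basis and equate coefficients in (A − (-4)·I) g = f
solving from the highest basis element down gives g = -(1/10)x - 13/50
check: A g = -(1/10)x - 24/25
so A g − (-4)·g = -(1/2)x - 2 = f ✓


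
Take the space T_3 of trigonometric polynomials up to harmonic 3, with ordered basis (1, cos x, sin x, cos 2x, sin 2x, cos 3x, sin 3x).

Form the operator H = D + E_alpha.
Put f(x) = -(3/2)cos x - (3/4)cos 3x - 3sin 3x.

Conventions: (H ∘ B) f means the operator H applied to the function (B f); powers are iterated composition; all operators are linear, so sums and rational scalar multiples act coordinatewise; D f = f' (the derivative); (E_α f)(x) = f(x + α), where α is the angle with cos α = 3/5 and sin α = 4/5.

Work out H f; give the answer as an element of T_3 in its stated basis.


D f = (3/2)sin x - 9cos 3x + (9/4)sin 3x
E_alpha f = -(9/10)cos x + (6/5)sin x - (177/500)cos 3x + (384/125)sin 3x
(D + E_alpha) f = -(9/10)cos x + (27/10)sin x - (4677/500)cos 3x + (2661/500)sin 3x

the result is g(x) = -(9/10)cos x + (27/10)sin x - (4677/500)cos 3x + (2661/500)sin 3x


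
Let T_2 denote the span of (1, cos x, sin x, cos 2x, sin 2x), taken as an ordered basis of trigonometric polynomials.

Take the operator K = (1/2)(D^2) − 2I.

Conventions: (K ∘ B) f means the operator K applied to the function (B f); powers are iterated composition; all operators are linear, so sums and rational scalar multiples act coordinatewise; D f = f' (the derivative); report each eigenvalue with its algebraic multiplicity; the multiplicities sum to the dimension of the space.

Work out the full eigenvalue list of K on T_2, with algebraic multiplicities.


λ = -4 (multiplicity 2), λ = -5/2 (multiplicity 2), λ = -2 (multiplicity 1)

image of 1: -2
image of cos x: -(5/2)cos x
image of sin x: -(5/2)sin x
image of cos 2x: -4cos 2x
image of sin 2x: -4sin 2x
the matrix is diagonal; its diagonal is (-2, -5/2, -5/2, -4, -4)
for a triangular matrix the eigenvalues are the diagonal entries, with algebraic multiplicity their repetition count


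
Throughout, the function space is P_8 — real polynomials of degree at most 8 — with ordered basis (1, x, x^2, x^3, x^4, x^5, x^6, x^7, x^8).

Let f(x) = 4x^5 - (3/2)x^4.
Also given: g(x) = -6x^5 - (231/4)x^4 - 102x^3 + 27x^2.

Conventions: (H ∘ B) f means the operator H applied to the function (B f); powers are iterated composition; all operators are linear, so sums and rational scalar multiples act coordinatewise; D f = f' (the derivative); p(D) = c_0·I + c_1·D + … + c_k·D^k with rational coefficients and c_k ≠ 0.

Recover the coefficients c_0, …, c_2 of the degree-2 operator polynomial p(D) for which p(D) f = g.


c_0 = -3/2, c_1 = -3, c_2 = -3/2

D^0 f = 4x^5 - (3/2)x^4
D^1 f = 20x^4 - 6x^3
D^2 f = 80x^3 - 18x^2
matching coefficients of g against c_0 f + c_1 Df + … from the top degree down determines the c_i
solution: c_0 = -3/2, c_1 = -3, c_2 = -3/2


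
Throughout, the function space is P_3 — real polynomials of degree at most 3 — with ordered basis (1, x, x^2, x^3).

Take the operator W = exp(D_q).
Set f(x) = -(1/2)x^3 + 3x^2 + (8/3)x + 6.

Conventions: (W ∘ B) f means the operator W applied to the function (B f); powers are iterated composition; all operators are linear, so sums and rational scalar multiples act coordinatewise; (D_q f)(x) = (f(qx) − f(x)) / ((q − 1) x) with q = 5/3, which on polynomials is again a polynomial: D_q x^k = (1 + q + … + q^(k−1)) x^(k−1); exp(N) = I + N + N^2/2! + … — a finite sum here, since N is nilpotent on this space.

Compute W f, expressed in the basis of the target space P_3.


the result is g(x) = -(1/2)x^3 + (5/18)x^2 + (190/27)x + 928/81

order-1 term: -(49/18)x^2 + 8x + 8/3
order-2 term: -(98/27)x + 4
order-3 term: -98/81
the series for exp(D_q) f terminates at order 3
exp(D_q) f = -(1/2)x^3 + (5/18)x^2 + (190/27)x + 928/81


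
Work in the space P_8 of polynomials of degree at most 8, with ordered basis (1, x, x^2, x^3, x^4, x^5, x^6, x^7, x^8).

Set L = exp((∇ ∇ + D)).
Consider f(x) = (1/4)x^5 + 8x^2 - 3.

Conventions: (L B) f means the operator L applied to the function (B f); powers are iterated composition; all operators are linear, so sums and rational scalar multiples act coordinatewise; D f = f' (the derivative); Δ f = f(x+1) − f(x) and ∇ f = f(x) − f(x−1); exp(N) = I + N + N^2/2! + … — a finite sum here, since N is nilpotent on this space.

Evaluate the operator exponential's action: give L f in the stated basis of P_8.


the result is g(x) = (1/4)x^5 + (5/4)x^4 + (15/2)x^3 + (21/2)x^2 + (139/4)x + 25/4

order-1 term: (5/4)x^4 + 5x^3 - 15x^2 + (67/2)x + 17/2
order-2 term: (5/2)x^3 + 15x^2 - 15x - 9/2
order-3 term: (5/2)x^2 + 15x
order-4 term: (5/4)x + 5
order-5 term: 1/4
the series for exp((∇ ∇ + D)) f terminates at order 5
exp((∇ ∇ + D)) f = (1/4)x^5 + (5/4)x^4 + (15/2)x^3 + (21/2)x^2 + (139/4)x + 25/4


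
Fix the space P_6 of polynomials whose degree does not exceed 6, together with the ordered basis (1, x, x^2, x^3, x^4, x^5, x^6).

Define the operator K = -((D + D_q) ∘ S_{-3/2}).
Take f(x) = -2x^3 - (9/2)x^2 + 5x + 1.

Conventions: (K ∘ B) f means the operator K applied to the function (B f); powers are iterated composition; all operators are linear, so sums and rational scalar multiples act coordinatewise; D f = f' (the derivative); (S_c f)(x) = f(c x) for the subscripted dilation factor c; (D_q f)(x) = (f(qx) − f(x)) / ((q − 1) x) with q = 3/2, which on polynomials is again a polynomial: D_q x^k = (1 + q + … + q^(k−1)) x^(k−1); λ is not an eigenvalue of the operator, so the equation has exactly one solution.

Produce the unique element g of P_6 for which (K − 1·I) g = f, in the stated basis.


the result is g(x) = 2x^3 + (909/16)x^2 - (74269/128)x - 222935/128

write g with unknown coordinates in the stated basis and equate coefficients in (K − 1·I) g = f
solving from the highest basis element down gives g = 2x^3 + (909/16)x^2 - (74269/128)x - 222935/128
check: K g = (837/16)x^2 - (73629/128)x - 222807/128
so K g − 1·g = -2x^3 - (9/2)x^2 + 5x + 1 = f ✓


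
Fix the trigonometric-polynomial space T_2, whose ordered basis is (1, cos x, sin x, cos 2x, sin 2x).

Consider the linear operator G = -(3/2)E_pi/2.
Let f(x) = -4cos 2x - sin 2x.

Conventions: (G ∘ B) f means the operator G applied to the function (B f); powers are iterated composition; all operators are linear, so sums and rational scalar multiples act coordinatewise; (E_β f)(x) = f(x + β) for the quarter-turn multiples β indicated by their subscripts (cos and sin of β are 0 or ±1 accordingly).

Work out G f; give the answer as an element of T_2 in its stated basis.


the image equals g(x) = -6cos 2x - (3/2)sin 2x

E_pi/2 f = 4cos 2x + sin 2x
(-(3/2)E_pi/2) f = -6cos 2x - (3/2)sin 2x


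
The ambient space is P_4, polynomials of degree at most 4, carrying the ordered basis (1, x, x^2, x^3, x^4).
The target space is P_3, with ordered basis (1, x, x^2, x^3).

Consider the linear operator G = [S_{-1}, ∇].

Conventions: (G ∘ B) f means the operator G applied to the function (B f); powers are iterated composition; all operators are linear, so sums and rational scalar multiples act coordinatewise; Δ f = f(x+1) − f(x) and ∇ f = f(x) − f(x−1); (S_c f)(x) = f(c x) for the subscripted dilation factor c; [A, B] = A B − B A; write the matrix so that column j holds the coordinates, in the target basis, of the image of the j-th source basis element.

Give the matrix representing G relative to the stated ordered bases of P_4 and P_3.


the matrix is [[0, 2, 0, 2, 0]; [0, 0, -4, 0, -8]; [0, 0, 0, 6, 0]; [0, 0, 0, 0, -8]] (rows listed top to bottom)

image of 1: 0
image of x: 2
image of x^2: -4x
image of x^3: 6x^2 + 2
image of x^4: -8x^3 - 8x
each image's coordinates form column j of the matrix


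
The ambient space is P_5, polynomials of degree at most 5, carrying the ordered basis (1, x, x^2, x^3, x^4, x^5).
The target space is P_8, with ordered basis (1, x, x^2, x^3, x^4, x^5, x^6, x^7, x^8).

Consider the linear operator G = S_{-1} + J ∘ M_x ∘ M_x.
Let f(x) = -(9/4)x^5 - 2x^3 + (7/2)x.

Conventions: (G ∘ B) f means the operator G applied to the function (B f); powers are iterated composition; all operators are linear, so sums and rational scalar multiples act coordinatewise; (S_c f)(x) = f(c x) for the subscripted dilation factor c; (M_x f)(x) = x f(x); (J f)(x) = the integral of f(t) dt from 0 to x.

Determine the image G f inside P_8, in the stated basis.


S_{-1} f = (9/4)x^5 + 2x^3 - (7/2)x
M_x f = -(9/4)x^6 - 2x^4 + (7/2)x^2
M_x M_x f = -(9/4)x^7 - 2x^5 + (7/2)x^3
J M_x M_x f = -(9/32)x^8 - (1/3)x^6 + (7/8)x^4
(S_{-1} + J ∘ M_x ∘ M_x) f = -(9/32)x^8 - (1/3)x^6 + (9/4)x^5 + (7/8)x^4 + 2x^3 - (7/2)x

the image equals g(x) = -(9/32)x^8 - (1/3)x^6 + (9/4)x^5 + (7/8)x^4 + 2x^3 - (7/2)x


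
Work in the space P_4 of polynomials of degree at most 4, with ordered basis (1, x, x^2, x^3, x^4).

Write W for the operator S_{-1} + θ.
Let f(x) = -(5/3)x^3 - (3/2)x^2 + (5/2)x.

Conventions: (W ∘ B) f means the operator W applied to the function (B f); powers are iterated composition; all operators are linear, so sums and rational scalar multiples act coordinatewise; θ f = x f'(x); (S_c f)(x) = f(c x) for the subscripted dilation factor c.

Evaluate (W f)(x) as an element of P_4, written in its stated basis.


S_{-1} f = (5/3)x^3 - (3/2)x^2 - (5/2)x
θ f = -5x^3 - 3x^2 + (5/2)x
(S_{-1} + θ) f = -(10/3)x^3 - (9/2)x^2

the result is g(x) = -(10/3)x^3 - (9/2)x^2


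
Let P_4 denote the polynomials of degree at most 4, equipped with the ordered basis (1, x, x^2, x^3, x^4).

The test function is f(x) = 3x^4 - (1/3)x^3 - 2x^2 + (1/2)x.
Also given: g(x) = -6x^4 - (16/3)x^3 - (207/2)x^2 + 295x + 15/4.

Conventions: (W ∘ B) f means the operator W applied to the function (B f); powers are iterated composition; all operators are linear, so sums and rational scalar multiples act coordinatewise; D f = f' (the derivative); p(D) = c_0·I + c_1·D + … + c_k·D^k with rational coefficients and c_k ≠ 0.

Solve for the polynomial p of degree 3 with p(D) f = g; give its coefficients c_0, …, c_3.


D^0 f = 3x^4 - (1/3)x^3 - 2x^2 + (1/2)x
D^1 f = 12x^3 - x^2 - 4x + 1/2
D^2 f = 36x^2 - 2x - 4
D^3 f = 72x - 2
matching coefficients of g against c_0 f + c_1 Df + … from the top degree down determines the c_i
solution: c_0 = -2, c_1 = -1/2, c_2 = -3, c_3 = 4

p(D) = -2·I − (1/2)·D − 3·D^2 + 4·D^3, i.e. c_0 = -2, c_1 = -1/2, c_2 = -3, c_3 = 4


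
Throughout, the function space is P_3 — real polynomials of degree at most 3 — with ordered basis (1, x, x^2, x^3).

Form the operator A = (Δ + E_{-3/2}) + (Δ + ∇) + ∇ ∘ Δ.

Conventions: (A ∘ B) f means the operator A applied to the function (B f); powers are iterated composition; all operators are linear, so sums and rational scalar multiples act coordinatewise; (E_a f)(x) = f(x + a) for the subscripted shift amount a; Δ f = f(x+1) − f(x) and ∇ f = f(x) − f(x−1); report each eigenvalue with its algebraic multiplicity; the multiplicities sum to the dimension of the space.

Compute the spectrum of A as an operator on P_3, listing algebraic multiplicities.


λ = 1 (multiplicity 4)

image of 1: 1
image of x: x + 3/2
image of x^2: x^2 + 3x + 21/4
image of x^3: x^3 + (9/2)x^2 + (63/4)x - 3/8
the matrix is upper triangular; its diagonal is (1, 1, 1, 1)
for a triangular matrix the eigenvalues are the diagonal entries, with algebraic multiplicity their repetition count


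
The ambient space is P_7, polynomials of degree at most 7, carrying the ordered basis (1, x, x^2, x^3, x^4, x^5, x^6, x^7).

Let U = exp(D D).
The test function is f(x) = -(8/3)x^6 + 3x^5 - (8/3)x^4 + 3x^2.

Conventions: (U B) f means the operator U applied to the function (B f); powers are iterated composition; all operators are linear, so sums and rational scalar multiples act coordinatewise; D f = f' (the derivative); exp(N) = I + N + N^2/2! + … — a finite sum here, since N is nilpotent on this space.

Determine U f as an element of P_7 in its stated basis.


the image equals g(x) = -(8/3)x^6 + 3x^5 - (248/3)x^4 + 60x^3 - 509x^2 + 180x - 346

order-1 term: -80x^4 + 60x^3 - 32x^2 + 6
order-2 term: -480x^2 + 180x - 32
order-3 term: -320
the series for exp(D D) f terminates at order 3
exp(D D) f = -(8/3)x^6 + 3x^5 - (248/3)x^4 + 60x^3 - 509x^2 + 180x - 346


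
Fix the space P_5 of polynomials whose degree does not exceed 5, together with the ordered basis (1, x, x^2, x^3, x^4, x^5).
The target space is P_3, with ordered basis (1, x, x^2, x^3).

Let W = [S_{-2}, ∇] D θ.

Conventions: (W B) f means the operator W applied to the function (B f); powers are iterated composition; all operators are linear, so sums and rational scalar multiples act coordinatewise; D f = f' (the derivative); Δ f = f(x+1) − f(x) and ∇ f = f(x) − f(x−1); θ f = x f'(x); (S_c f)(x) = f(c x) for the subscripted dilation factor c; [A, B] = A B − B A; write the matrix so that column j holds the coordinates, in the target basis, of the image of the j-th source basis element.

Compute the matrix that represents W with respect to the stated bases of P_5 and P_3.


the matrix is [[0, 0, 12, 27, 144, 375]; [0, 0, 0, -108, -288, -1800]; [0, 0, 0, 0, 576, 1800]; [0, 0, 0, 0, 0, -2400]] (rows listed top to bottom)

image of 1: 0
image of x: 0
image of x^2: 12
image of x^3: -108x + 27
image of x^4: 576x^2 - 288x + 144
image of x^5: -2400x^3 + 1800x^2 - 1800x + 375
each image's coordinates form column j of the matrix


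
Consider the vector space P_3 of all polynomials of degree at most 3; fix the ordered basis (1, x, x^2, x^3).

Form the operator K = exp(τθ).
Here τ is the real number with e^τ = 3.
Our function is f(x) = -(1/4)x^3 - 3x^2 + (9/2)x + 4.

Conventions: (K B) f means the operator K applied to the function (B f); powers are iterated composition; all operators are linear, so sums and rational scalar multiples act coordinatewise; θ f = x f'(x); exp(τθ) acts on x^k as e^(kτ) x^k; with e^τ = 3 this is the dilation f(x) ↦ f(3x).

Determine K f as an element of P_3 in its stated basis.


exp(τθ) x^k = e^(kτ) x^k; with e^τ = 3 this sends x^k to 3^k x^k
x ↦ 3 x
x^2 ↦ 9 x^2
x^3 ↦ 27 x^3
applying this coordinatewise to f: exp(τθ) f = -(27/4)x^3 - 27x^2 + (27/2)x + 4

g(x) = -(27/4)x^3 - 27x^2 + (27/2)x + 4


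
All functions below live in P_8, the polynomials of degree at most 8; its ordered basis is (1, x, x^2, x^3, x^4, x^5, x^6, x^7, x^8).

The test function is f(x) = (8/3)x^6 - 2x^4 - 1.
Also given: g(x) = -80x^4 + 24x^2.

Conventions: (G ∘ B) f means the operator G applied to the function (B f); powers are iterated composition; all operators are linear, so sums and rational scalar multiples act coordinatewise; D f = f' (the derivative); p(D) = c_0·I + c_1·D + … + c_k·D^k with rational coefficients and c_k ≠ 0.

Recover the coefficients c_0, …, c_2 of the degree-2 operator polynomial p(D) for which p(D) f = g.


D^0 f = (8/3)x^6 - 2x^4 - 1
D^1 f = 16x^5 - 8x^3
D^2 f = 80x^4 - 24x^2
matching coefficients of g against c_0 f + c_1 Df + … from the top degree down determines the c_i
solution: c_0 = 0, c_1 = 0, c_2 = -1

c_0 = 0, c_1 = 0, c_2 = -1


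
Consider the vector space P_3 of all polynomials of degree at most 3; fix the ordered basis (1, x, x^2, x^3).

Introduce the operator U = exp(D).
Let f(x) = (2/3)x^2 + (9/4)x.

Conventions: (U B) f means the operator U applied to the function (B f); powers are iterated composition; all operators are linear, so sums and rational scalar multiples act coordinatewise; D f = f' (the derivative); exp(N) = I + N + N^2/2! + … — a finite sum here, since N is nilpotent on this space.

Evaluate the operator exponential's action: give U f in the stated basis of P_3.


g(x) = (2/3)x^2 + (43/12)x + 35/12

order-1 term: (4/3)x + 9/4
order-2 term: 2/3
the series for exp(D) f terminates at order 2
exp(D) f = (2/3)x^2 + (43/12)x + 35/12


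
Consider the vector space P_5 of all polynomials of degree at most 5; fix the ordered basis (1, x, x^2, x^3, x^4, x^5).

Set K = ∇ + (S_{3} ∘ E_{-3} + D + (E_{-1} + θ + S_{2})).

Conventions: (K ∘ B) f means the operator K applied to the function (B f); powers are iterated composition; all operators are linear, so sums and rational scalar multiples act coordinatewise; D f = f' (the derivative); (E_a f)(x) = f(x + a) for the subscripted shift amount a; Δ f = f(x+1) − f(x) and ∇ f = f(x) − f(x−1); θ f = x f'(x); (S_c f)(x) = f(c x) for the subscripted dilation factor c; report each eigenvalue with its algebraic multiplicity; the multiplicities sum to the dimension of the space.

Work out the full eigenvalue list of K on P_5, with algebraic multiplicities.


image of 1: 3
image of x: 7x - 2
image of x^2: 16x^2 - 16x + 9
image of x^3: 39x^3 - 78x^2 + 81x - 27
image of x^4: 102x^4 - 320x^3 + 486x^2 - 324x + 81
image of x^5: 281x^5 - 1210x^4 + 2430x^3 - 2430x^2 + 1215x - 243
the matrix is upper triangular; its diagonal is (3, 7, 16, 39, 102, 281)
for a triangular matrix the eigenvalues are the diagonal entries, with algebraic multiplicity their repetition count

λ = 3 (multiplicity 1), λ = 7 (multiplicity 1), λ = 16 (multiplicity 1), λ = 39 (multiplicity 1), λ = 102 (multiplicity 1), λ = 281 (multiplicity 1)


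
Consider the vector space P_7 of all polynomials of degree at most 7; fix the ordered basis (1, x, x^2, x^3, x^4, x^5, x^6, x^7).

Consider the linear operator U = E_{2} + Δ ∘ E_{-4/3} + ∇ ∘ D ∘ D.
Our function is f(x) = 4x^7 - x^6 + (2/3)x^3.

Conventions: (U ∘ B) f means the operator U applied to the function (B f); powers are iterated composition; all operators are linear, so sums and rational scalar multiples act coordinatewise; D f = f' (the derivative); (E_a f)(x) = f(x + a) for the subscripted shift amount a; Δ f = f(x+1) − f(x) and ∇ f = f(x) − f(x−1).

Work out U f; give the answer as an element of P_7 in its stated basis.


the result is g(x) = 4x^7 + 83x^6 + 178x^5 + (6755/3)x^4 - (5582/27)x^3 + (127301/27)x^2 + (37432/81)x + 504811/729

E_{2} f = 4x^7 + 55x^6 + 324x^5 + 1060x^4 + (6242/3)x^3 + 2452x^2 + 1608x + 1360/3
E_{-4/3} f = 4x^7 - (115/3)x^6 + (472/3)x^5 - (9680/27)x^4 + (39734/81)x^3 - (32728/81)x^2 + (135712/729)x - 81280/2187
Δ E_{-4/3} f = 28x^6 - 146x^5 + (1055/3)x^4 - (13160/27)x^3 + (10877/27)x^2 - (15056/81)x + 27073/729
D f = 28x^6 - 6x^5 + 2x^2
D D f = 168x^5 - 30x^4 + 4x
∇ D D f = 840x^4 - 1800x^3 + 1860x^2 - 960x + 202
(E_{2} + Δ ∘ E_{-4/3} + ∇ ∘ D ∘ D) f = 4x^7 + 83x^6 + 178x^5 + (6755/3)x^4 - (5582/27)x^3 + (127301/27)x^2 + (37432/81)x + 504811/729


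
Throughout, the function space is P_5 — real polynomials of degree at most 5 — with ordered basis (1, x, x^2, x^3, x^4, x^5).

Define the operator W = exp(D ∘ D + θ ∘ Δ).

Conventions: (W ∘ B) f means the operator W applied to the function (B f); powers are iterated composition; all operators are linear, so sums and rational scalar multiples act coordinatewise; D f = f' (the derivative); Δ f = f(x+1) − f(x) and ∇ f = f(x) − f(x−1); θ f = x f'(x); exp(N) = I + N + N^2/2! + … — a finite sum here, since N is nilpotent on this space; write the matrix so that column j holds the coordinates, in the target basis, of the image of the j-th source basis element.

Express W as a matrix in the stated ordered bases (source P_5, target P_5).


the matrix is [[1, 0, 2, 6, 48, 400]; [0, 1, 2, 15, 106, 1030]; [0, 0, 1, 6, 60, 650]; [0, 0, 0, 1, 12, 170]; [0, 0, 0, 0, 1, 20]; [0, 0, 0, 0, 0, 1]] (rows listed top to bottom)

image of 1: 1
image of x: x
image of x^2: x^2 + 2x + 2
image of x^3: x^3 + 6x^2 + 15x + 6
image of x^4: x^4 + 12x^3 + 60x^2 + 106x + 48
image of x^5: x^5 + 20x^4 + 170x^3 + 650x^2 + 1030x + 400
each image's coordinates form column j of the matrix


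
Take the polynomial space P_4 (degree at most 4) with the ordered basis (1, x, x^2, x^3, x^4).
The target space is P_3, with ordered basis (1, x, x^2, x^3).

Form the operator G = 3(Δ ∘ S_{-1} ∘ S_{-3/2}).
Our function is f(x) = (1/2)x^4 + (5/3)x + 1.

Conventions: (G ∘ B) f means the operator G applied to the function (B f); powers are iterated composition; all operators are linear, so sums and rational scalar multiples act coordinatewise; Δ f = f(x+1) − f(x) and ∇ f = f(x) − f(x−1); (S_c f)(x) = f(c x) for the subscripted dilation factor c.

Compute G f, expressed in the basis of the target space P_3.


the image equals g(x) = (243/8)x^3 + (729/16)x^2 + (243/8)x + 483/32

S_{-3/2} f = (81/32)x^4 - (5/2)x + 1
S_{-1} S_{-3/2} f = (81/32)x^4 + (5/2)x + 1
Δ S_{-1} S_{-3/2} f = (81/8)x^3 + (243/16)x^2 + (81/8)x + 161/32
(3(Δ ∘ S_{-1} ∘ S_{-3/2})) f = (243/8)x^3 + (729/16)x^2 + (243/8)x + 483/32


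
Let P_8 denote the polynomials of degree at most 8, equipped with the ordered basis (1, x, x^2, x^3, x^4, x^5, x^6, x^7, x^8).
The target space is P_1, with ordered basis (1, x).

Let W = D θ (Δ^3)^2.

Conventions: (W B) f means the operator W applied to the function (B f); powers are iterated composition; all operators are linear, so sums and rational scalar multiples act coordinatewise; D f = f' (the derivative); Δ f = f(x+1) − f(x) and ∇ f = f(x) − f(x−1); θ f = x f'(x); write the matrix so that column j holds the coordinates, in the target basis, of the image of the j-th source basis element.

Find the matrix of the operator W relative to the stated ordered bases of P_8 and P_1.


image of 1: 0
image of x: 0
image of x^2: 0
image of x^3: 0
image of x^4: 0
image of x^5: 0
image of x^6: 0
image of x^7: 5040
image of x^8: 80640x + 120960
each image's coordinates form column j of the matrix

the matrix is [[0, 0, 0, 0, 0, 0, 0, 5040, 120960]; [0, 0, 0, 0, 0, 0, 0, 0, 80640]] (rows listed top to bottom)


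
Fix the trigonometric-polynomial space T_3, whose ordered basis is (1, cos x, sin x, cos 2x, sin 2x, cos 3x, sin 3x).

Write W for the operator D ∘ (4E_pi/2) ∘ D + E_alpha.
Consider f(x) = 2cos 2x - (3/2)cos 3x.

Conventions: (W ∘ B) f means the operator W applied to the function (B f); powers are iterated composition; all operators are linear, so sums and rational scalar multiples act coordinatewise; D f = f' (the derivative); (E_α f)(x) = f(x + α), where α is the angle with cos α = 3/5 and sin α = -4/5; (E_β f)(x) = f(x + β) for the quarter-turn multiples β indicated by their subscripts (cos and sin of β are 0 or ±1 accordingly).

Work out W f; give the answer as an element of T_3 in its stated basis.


D f = -4sin 2x + (9/2)sin 3x
E_pi/2 D f = 4sin 2x - (9/2)cos 3x
(4E_pi/2) D f = 16sin 2x - 18cos 3x
D (4E_pi/2) D f = 32cos 2x + 54sin 3x
E_alpha f = -(14/25)cos 2x + (48/25)sin 2x + (351/250)cos 3x - (66/125)sin 3x
(D ∘ (4E_pi/2) ∘ D + E_alpha) f = (786/25)cos 2x + (48/25)sin 2x + (351/250)cos 3x + (6684/125)sin 3x

the image equals g(x) = (786/25)cos 2x + (48/25)sin 2x + (351/250)cos 3x + (6684/125)sin 3x


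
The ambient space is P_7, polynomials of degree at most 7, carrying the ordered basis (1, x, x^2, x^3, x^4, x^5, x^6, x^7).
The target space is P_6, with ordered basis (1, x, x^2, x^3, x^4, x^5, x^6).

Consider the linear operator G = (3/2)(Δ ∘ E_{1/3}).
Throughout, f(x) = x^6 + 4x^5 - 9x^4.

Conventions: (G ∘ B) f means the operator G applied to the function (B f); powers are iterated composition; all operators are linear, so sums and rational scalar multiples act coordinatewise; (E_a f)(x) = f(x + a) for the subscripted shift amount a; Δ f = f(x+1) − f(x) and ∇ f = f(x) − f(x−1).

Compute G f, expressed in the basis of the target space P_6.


g(x) = 9x^5 + (135/2)x^4 + 116x^3 + (455/6)x^2 + (19/3)x - 238/27

E_{1/3} f = x^6 + 6x^5 - (2/3)x^4 - (184/27)x^3 - (13/3)x^2 - (86/81)x - 68/729
Δ E_{1/3} f = 6x^5 + 45x^4 + (232/3)x^3 + (455/9)x^2 + (38/9)x - 476/81
((3/2)(Δ ∘ E_{1/3})) f = 9x^5 + (135/2)x^4 + 116x^3 + (455/6)x^2 + (19/3)x - 238/27


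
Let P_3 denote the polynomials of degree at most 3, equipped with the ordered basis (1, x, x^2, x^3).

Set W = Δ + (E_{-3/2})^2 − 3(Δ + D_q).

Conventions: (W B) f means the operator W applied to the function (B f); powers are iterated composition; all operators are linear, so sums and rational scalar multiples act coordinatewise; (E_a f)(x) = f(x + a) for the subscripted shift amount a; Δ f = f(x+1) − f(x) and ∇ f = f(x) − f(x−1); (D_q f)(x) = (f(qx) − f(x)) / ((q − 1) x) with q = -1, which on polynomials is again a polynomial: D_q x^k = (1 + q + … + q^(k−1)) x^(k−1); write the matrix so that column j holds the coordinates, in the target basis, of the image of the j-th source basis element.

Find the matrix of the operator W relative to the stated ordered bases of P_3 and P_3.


the matrix is [[1, -8, 7, -29]; [0, 1, -10, 21]; [0, 0, 1, -18]; [0, 0, 0, 1]] (rows listed top to bottom)

image of 1: 1
image of x: x - 8
image of x^2: x^2 - 10x + 7
image of x^3: x^3 - 18x^2 + 21x - 29
each image's coordinates form column j of the matrix


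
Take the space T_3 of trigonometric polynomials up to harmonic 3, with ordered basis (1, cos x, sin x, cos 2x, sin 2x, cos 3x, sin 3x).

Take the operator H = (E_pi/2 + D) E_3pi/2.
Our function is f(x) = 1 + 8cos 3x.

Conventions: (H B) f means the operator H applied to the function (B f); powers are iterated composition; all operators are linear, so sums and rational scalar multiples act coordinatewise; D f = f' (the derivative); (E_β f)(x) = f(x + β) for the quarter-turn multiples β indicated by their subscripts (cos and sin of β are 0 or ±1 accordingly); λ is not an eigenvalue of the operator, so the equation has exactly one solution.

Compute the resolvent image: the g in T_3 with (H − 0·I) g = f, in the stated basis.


write g with unknown coordinates in the stated basis and equate coefficients in (H − 0·I) g = f
solving from the highest basis element down gives g = 1 - 4cos 3x
check: H g = 1 + 8cos 3x
so H g − 0·g = 1 + 8cos 3x = f ✓

the result is g(x) = 1 - 4cos 3x


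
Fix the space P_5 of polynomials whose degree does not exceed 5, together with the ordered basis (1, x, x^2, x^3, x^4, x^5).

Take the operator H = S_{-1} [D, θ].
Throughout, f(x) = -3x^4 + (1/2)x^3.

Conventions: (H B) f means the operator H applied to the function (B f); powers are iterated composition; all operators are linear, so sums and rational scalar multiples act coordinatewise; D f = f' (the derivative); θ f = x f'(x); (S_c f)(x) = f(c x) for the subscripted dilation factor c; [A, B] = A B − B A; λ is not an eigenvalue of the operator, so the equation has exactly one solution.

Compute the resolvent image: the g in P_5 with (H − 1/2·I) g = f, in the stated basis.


the result is g(x) = 6x^4 - 49x^3 - 294x^2 + 1176x + 2352

write g with unknown coordinates in the stated basis and equate coefficients in (H − 1/2·I) g = f
solving from the highest basis element down gives g = 6x^4 - 49x^3 - 294x^2 + 1176x + 2352
check: H g = -24x^3 - 147x^2 + 588x + 1176
so H g − 1/2·g = -3x^4 + (1/2)x^3 = f ✓


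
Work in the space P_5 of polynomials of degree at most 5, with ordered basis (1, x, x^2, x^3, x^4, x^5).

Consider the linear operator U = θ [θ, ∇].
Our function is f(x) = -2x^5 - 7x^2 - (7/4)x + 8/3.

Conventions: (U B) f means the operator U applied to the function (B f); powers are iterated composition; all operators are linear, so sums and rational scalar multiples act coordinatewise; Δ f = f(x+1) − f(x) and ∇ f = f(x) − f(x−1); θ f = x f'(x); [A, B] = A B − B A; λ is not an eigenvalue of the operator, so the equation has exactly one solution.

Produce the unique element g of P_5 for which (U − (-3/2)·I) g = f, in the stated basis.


write g with unknown coordinates in the stated basis and equate coefficients in (U − (-3/2)·I) g = f
solving from the highest basis element down gives g = -(4/3)x^5 - (160/9)x^4 - (800/9)x^3 - (1162/9)x^2 + (3121/54)x + 16/9
check: U g = (80/3)x^4 + (400/3)x^3 + (560/3)x^2 - (796/9)x
so U g − (-3/2)·g = -2x^5 - 7x^2 - (7/4)x + 8/3 = f ✓

the result is g(x) = -(4/3)x^5 - (160/9)x^4 - (800/9)x^3 - (1162/9)x^2 + (3121/54)x + 16/9


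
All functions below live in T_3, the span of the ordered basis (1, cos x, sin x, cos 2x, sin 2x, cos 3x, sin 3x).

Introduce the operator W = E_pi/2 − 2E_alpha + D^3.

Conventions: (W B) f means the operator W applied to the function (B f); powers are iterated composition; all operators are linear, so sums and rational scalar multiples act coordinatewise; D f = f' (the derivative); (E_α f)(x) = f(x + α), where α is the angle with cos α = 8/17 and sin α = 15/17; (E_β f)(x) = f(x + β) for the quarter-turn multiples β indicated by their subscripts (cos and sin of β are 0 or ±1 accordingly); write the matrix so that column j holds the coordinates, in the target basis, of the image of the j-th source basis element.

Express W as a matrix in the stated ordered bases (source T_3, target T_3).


the matrix is [[-1, 0, 0, 0, 0, 0, 0]; [0, -16/17, -30/17, 0, 0, 0, 0]; [0, 30/17, -16/17, 0, 0, 0, 0]; [0, 0, 0, 33/289, -2792/289, 0, 0]; [0, 0, 0, 2792/289, 33/289, 0, 0]; [0, 0, 0, 0, 0, 9776/4913, -136574/4913]; [0, 0, 0, 0, 0, 136574/4913, 9776/4913]] (rows listed top to bottom)

image of 1: -1
image of cos x: -(16/17)cos x + (30/17)sin x
image of sin x: -(30/17)cos x - (16/17)sin x
image of cos 2x: (33/289)cos 2x + (2792/289)sin 2x
image of sin 2x: -(2792/289)cos 2x + (33/289)sin 2x
image of cos 3x: (9776/4913)cos 3x + (136574/4913)sin 3x
image of sin 3x: -(136574/4913)cos 3x + (9776/4913)sin 3x
each image's coordinates form column j of the matrix


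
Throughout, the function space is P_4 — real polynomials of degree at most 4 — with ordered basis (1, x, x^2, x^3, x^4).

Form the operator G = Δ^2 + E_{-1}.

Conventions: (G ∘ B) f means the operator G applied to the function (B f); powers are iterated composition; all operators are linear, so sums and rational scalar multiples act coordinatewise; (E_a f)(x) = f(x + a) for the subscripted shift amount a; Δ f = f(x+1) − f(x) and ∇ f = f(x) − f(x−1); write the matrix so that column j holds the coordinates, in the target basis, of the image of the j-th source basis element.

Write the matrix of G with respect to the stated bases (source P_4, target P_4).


the matrix is [[1, -1, 3, 5, 15]; [0, 1, -2, 9, 20]; [0, 0, 1, -3, 18]; [0, 0, 0, 1, -4]; [0, 0, 0, 0, 1]] (rows listed top to bottom)

image of 1: 1
image of x: x - 1
image of x^2: x^2 - 2x + 3
image of x^3: x^3 - 3x^2 + 9x + 5
image of x^4: x^4 - 4x^3 + 18x^2 + 20x + 15
each image's coordinates form column j of the matrix


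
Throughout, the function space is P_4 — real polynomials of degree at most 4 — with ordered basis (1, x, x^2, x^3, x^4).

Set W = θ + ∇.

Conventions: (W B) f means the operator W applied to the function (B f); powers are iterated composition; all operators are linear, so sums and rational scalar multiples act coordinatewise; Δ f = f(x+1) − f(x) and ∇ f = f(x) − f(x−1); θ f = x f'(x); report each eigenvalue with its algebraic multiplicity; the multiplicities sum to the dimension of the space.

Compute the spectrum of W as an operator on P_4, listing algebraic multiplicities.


image of 1: 0
image of x: x + 1
image of x^2: 2x^2 + 2x - 1
image of x^3: 3x^3 + 3x^2 - 3x + 1
image of x^4: 4x^4 + 4x^3 - 6x^2 + 4x - 1
the matrix is upper triangular; its diagonal is (0, 1, 2, 3, 4)
for a triangular matrix the eigenvalues are the diagonal entries, with algebraic multiplicity their repetition count

λ = 0 (multiplicity 1), λ = 1 (multiplicity 1), λ = 2 (multiplicity 1), λ = 3 (multiplicity 1), λ = 4 (multiplicity 1)


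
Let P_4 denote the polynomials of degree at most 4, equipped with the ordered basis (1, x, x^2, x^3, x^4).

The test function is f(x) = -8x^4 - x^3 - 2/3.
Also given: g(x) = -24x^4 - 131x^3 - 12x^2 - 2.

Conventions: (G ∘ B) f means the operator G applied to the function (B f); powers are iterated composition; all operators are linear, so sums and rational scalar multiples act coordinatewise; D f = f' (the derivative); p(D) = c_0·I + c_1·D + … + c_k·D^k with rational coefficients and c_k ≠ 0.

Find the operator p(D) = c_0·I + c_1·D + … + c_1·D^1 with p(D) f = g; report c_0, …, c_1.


D^0 f = -8x^4 - x^3 - 2/3
D^1 f = -32x^3 - 3x^2
matching coefficients of g against c_0 f + c_1 Df + … from the top degree down determines the c_i
solution: c_0 = 3, c_1 = 4

p(D) = 3·I + 4·D, i.e. c_0 = 3, c_1 = 4


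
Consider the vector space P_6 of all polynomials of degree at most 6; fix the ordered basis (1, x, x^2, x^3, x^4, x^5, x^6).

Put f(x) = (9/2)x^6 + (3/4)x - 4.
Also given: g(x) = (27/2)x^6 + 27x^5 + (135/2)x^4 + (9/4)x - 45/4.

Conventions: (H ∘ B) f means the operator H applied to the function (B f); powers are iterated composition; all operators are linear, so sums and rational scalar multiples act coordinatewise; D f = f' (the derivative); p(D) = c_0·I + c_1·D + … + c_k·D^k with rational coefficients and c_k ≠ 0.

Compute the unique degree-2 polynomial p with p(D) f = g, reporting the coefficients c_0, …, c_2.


c_0 = 3, c_1 = 1, c_2 = 1/2

D^0 f = (9/2)x^6 + (3/4)x - 4
D^1 f = 27x^5 + 3/4
D^2 f = 135x^4
matching coefficients of g against c_0 f + c_1 Df + … from the top degree down determines the c_i
solution: c_0 = 3, c_1 = 1, c_2 = 1/2


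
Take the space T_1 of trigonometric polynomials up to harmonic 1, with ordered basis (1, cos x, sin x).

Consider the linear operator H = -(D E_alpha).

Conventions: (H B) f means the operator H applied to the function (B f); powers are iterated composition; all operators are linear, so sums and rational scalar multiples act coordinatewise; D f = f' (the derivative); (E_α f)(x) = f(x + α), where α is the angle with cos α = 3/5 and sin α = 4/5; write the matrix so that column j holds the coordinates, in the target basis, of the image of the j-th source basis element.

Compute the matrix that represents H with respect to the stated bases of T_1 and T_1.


image of 1: 0
image of cos x: (4/5)cos x + (3/5)sin x
image of sin x: -(3/5)cos x + (4/5)sin x
each image's coordinates form column j of the matrix

the matrix is [[0, 0, 0]; [0, 4/5, -3/5]; [0, 3/5, 4/5]] (rows listed top to bottom)


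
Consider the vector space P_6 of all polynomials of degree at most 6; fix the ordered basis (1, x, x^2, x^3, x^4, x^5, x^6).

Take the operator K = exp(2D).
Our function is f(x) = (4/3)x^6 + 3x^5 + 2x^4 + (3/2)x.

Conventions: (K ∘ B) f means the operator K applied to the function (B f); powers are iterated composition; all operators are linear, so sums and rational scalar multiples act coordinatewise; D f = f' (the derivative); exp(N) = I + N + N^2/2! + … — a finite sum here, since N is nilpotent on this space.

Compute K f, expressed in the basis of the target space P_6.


order-1 term: 16x^5 + 30x^4 + 16x^3 + 3
order-2 term: 80x^4 + 120x^3 + 48x^2
order-3 term: (640/3)x^3 + 240x^2 + 64x
order-4 term: 320x^2 + 240x + 32
order-5 term: 256x + 96
order-6 term: 256/3
the series for exp(2D) f terminates at order 6
exp(2D) f = (4/3)x^6 + 19x^5 + 112x^4 + (1048/3)x^3 + 608x^2 + (1123/2)x + 649/3

the image equals g(x) = (4/3)x^6 + 19x^5 + 112x^4 + (1048/3)x^3 + 608x^2 + (1123/2)x + 649/3


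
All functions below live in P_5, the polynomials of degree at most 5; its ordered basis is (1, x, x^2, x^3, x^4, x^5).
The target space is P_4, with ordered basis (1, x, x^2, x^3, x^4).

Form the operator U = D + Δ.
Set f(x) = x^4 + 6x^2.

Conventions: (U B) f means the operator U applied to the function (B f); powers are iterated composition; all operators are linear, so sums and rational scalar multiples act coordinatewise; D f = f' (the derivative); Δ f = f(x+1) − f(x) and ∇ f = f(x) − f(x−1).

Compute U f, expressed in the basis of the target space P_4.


D f = 4x^3 + 12x
Δ f = 4x^3 + 6x^2 + 16x + 7
(D + Δ) f = 8x^3 + 6x^2 + 28x + 7

the result is g(x) = 8x^3 + 6x^2 + 28x + 7


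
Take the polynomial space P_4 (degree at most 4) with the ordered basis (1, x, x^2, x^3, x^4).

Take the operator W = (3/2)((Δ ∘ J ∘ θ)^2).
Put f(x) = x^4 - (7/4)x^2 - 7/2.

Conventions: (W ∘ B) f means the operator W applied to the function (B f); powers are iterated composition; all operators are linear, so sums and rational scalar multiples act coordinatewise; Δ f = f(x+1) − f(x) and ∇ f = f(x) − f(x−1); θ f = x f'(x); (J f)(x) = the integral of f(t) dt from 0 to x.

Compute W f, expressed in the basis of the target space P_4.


θ f = 4x^4 - (7/2)x^2
J θ f = (4/5)x^5 - (7/6)x^3
Δ J θ f = 4x^4 + 8x^3 + (9/2)x^2 + (1/2)x - 11/30
θ (Δ ∘ J ∘ θ) f = 16x^4 + 24x^3 + 9x^2 + (1/2)x
J θ (Δ ∘ J ∘ θ) f = (16/5)x^5 + 6x^4 + 3x^3 + (1/4)x^2
Δ J θ (Δ ∘ J ∘ θ) f = 16x^4 + 56x^3 + 77x^2 + (99/2)x + 249/20
((3/2)((Δ ∘ J ∘ θ)^2)) f = 24x^4 + 84x^3 + (231/2)x^2 + (297/4)x + 747/40

the image equals g(x) = 24x^4 + 84x^3 + (231/2)x^2 + (297/4)x + 747/40


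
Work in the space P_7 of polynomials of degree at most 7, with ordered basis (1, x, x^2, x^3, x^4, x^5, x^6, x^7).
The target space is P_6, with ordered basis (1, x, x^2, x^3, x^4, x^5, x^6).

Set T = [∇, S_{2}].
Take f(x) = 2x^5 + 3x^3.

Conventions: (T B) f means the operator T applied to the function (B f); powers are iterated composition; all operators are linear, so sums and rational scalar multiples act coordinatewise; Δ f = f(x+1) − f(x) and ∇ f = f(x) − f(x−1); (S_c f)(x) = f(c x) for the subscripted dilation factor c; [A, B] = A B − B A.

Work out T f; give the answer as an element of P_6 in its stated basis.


S_{2} f = 64x^5 + 24x^3
∇ S_{2} f = 320x^4 - 640x^3 + 712x^2 - 392x + 88
∇ f = 10x^4 - 20x^3 + 29x^2 - 19x + 5
S_{2} ∇ f = 160x^4 - 160x^3 + 116x^2 - 38x + 5
[∇, S_{2}] f = 160x^4 - 480x^3 + 596x^2 - 354x + 83

the result is g(x) = 160x^4 - 480x^3 + 596x^2 - 354x + 83


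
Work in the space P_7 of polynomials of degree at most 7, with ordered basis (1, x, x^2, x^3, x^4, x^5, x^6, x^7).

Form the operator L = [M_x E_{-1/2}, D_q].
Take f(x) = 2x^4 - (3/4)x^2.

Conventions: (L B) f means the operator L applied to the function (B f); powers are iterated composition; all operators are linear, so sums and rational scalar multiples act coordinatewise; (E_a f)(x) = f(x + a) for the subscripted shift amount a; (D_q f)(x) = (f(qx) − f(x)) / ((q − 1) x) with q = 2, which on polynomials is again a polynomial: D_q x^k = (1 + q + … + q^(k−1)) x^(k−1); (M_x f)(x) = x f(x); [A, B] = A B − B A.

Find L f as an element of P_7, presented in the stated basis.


the image equals g(x) = -32x^4 + 15x^3 + (9/2)x^2 - (15/8)x + 1/16

D_q f = 30x^3 - (9/4)x
E_{-1/2} D_q f = 30x^3 - 45x^2 + (81/4)x - 21/8
M_x E_{-1/2} D_q f = 30x^4 - 45x^3 + (81/4)x^2 - (21/8)x
E_{-1/2} f = 2x^4 - 4x^3 + (9/4)x^2 - (1/4)x - 1/16
M_x E_{-1/2} f = 2x^5 - 4x^4 + (9/4)x^3 - (1/4)x^2 - (1/16)x
D_q (M_x E_{-1/2}) f = 62x^4 - 60x^3 + (63/4)x^2 - (3/4)x - 1/16
[M_x E_{-1/2}, D_q] f = -32x^4 + 15x^3 + (9/2)x^2 - (15/8)x + 1/16
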